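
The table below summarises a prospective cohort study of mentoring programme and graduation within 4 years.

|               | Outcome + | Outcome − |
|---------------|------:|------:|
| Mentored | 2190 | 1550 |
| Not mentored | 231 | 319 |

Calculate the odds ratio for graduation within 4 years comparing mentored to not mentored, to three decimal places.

Cells: a = 2190, b = 1550, c = 231, d = 319.
OR = (a·d)/(b·c) = (2190 × 319) / (1550 × 231) = 698610 / 358050 = 1.95115
The odds of graduation within 4 years are about 1.95 times as high in the mentored group.

1.951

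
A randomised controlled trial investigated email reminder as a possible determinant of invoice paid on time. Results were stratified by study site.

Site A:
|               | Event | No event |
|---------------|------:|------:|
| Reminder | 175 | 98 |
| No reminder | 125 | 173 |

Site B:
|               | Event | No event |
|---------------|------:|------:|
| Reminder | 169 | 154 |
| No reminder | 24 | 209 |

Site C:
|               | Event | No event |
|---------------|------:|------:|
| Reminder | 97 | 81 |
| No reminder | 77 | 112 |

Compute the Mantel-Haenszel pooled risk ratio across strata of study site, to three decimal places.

1.910

RR_MH = Σ(aᵢ·n₀ᵢ/nᵢ) / Σ(cᵢ·n₁ᵢ/nᵢ), with n₁ᵢ = aᵢ+bᵢ (exposed), n₀ᵢ = cᵢ+dᵢ (unexposed), nᵢ = n₁ᵢ+n₀ᵢ.
Stratum 1 (Site A): n₁ = 273, n₀ = 298, n = 571; a·n₀/n = 175·298/571 = 91.3310; c·n₁/n = 125·273/571 = 59.7636
Stratum 2 (Site B): n₁ = 323, n₀ = 233, n = 556; a·n₀/n = 169·233/556 = 70.8219; c·n₁/n = 24·323/556 = 13.9424
Stratum 3 (Site C): n₁ = 178, n₀ = 189, n = 367; a·n₀/n = 97·189/367 = 49.9537; c·n₁/n = 77·178/367 = 37.3460
RR_MH = (91.3310 + 70.8219 + 49.9537) / (59.7636 + 13.9424 + 37.3460) = 212.1066 / 111.0521 = 1.90997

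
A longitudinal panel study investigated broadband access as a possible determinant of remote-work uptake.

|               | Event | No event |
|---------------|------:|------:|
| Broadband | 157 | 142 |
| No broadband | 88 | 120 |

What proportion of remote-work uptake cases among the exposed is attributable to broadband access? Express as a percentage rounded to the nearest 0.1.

19.4

Cells: a = 157, b = 142, c = 88, d = 120.
Risk in exposed = 157/299 = 0.52508; risk in unexposed = 88/208 = 0.42308.
RR = 0.52508/0.42308 = 1.24111
AR% = (RR − 1)/RR × 100 = (1.24111 − 1)/1.24111 × 100 = 19.4268%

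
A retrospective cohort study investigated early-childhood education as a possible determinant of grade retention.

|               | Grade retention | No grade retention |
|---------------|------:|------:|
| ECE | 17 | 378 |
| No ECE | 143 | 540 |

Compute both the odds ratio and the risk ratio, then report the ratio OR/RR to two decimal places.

Cells: a = 17, b = 378, c = 143, d = 540.
OR = (17·540)/(378·143) = 9180/54054 = 0.16983
Risk in exposed = 17/395 = 0.04304; risk in unexposed = 143/683 = 0.20937; RR = 0.20556
OR/RR = 0.16983 / 0.20556 = 0.82619
The outcome is not rare, so the OR lies further from 1 than the RR.

0.83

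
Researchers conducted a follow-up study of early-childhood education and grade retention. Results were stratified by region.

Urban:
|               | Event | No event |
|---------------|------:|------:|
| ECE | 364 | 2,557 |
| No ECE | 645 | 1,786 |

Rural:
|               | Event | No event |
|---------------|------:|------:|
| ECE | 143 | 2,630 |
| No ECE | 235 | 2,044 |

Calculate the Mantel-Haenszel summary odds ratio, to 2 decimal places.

OR_MH = Σ(aᵢdᵢ/nᵢ) / Σ(bᵢcᵢ/nᵢ), where nᵢ is the stratum total.
Stratum 1 (Urban): n = 5352; a·d/n = 364·1786/5352 = 121.4694; b·c/n = 2557·645/5352 = 308.1586
Stratum 2 (Rural): n = 5052; a·d/n = 143·2044/5052 = 57.8567; b·c/n = 2630·235/5052 = 122.3377
OR_MH = (121.4694 + 57.8567) / (308.1586 + 122.3377) = 179.3260 / 430.4963 = 0.41656

0.42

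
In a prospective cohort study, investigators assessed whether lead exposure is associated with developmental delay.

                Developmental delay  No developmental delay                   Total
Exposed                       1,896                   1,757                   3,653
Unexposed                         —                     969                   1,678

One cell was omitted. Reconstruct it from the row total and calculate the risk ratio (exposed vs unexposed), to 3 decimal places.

The missing cell is in the unexposed row: 1678 − 969 = 709.
So a = 1896, b = 1757, c = 709, d = 969.
RR = [a/(a+b)] / [c/(c+d)] = (1896/3653) / (709/1678) = 0.51903/0.42253 = 1.22838

1.228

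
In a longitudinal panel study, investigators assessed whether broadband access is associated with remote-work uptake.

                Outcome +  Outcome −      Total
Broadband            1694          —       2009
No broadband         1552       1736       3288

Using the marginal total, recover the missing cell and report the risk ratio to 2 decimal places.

1.79

The missing cell is in the exposed row: 2009 − 1694 = 315.
So a = 1694, b = 315, c = 1552, d = 1736.
RR = [a/(a+b)] / [c/(c+d)] = (1694/2009) / (1552/3288) = 0.84321/0.47202 = 1.78638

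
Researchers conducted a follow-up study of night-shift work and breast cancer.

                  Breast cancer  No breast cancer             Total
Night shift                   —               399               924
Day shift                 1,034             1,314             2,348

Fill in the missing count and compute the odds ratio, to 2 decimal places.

1.67

The missing cell is in the exposed row: 924 − 399 = 525.
So a = 525, b = 399, c = 1034, d = 1314.
OR = (a·d)/(b·c) = (525 × 1314) / (399 × 1034) = 689850 / 412566 = 1.67210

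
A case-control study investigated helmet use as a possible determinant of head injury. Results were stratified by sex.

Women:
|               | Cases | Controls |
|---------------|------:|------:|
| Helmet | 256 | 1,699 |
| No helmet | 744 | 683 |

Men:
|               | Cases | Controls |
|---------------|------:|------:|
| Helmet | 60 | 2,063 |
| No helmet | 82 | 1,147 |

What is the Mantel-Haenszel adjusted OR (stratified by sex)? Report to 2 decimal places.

OR_MH = Σ(aᵢdᵢ/nᵢ) / Σ(bᵢcᵢ/nᵢ), where nᵢ is the stratum total.
Stratum 1 (Women): n = 3382; a·d/n = 256·683/3382 = 51.6996; b·c/n = 1699·744/3382 = 373.7599
Stratum 2 (Men): n = 3352; a·d/n = 60·1147/3352 = 20.5310; b·c/n = 2063·82/3352 = 50.4672
OR_MH = (51.6996 + 20.5310) / (373.7599 + 50.4672) = 72.2306 / 424.2271 = 0.17026

0.17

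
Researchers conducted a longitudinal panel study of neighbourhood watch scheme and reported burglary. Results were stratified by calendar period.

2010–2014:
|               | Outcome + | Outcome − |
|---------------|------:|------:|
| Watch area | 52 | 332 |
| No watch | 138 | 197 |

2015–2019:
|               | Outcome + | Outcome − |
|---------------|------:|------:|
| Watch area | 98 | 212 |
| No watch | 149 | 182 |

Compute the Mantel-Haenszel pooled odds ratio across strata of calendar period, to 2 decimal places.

OR_MH = Σ(aᵢdᵢ/nᵢ) / Σ(bᵢcᵢ/nᵢ), where nᵢ is the stratum total.
Stratum 1 (2010–2014): n = 719; a·d/n = 52·197/719 = 14.2476; b·c/n = 332·138/719 = 63.7218
Stratum 2 (2015–2019): n = 641; a·d/n = 98·182/641 = 27.8253; b·c/n = 212·149/641 = 49.2793
OR_MH = (14.2476 + 27.8253) / (63.7218 + 49.2793) = 42.0728 / 113.0011 = 0.37232

0.37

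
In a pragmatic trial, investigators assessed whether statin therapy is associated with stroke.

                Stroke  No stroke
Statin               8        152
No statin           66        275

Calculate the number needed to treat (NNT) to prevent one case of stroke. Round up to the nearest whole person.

Risk in treated group = 8/160 = 0.05000; risk in control = 66/341 = 0.19355.
Absolute risk reduction = 0.19355 − 0.05000 = 0.14355
NNT = 1 / ARR = 1 / 0.14355 = 6.966 → round up → 7

7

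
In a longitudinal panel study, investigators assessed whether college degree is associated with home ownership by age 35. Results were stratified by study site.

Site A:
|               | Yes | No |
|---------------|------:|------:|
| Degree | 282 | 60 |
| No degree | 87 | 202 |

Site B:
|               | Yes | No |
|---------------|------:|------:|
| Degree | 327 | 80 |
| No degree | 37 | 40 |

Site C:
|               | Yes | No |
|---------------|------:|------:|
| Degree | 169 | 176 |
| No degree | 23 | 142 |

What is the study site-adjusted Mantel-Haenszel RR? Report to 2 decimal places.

RR_MH = Σ(aᵢ·n₀ᵢ/nᵢ) / Σ(cᵢ·n₁ᵢ/nᵢ), with n₁ᵢ = aᵢ+bᵢ (exposed), n₀ᵢ = cᵢ+dᵢ (unexposed), nᵢ = n₁ᵢ+n₀ᵢ.
Stratum 1 (Site A): n₁ = 342, n₀ = 289, n = 631; a·n₀/n = 282·289/631 = 129.1569; c·n₁/n = 87·342/631 = 47.1537
Stratum 2 (Site B): n₁ = 407, n₀ = 77, n = 484; a·n₀/n = 327·77/484 = 52.0227; c·n₁/n = 37·407/484 = 31.1136
Stratum 3 (Site C): n₁ = 345, n₀ = 165, n = 510; a·n₀/n = 169·165/510 = 54.6765; c·n₁/n = 23·345/510 = 15.5588
RR_MH = (129.1569 + 52.0227 + 54.6765) / (47.1537 + 31.1136 + 15.5588) = 235.8561 / 93.8262 = 2.51376

2.51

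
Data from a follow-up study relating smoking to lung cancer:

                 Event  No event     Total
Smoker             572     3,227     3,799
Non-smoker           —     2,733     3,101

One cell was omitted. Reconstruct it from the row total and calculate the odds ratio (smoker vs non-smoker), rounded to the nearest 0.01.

The missing cell is in the unexposed row: 3101 − 2733 = 368.
So a = 572, b = 3227, c = 368, d = 2733.
OR = (a·d)/(b·c) = (572 × 2733) / (3227 × 368) = 1563276 / 1187536 = 1.31640

1.32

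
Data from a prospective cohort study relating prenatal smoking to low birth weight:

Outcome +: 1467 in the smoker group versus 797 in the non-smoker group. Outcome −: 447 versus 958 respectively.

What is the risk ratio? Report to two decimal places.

From the description: a = 1467, b = 447, c = 797, d = 958.
Risk in exposed = 1467/1914 = 0.76646; risk in unexposed = 797/1755 = 0.45413.
RR = 0.76646 / 0.45413 = 1.68775
The risk among the exposed is 1.69 times that among the unexposed.

1.69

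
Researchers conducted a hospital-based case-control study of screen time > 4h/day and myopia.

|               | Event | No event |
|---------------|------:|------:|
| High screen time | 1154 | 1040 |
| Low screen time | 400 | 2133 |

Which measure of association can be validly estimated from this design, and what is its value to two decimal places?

Cells: a = 1154, b = 1040, c = 400, d = 2133.
This is a hospital-based case-control study: participants were sampled on outcome status, so risks in the source population cannot be estimated directly — relative risk is not valid here. The odds ratio is the appropriate measure.
OR = (a·d)/(b·c) = (1154 × 2133) / (1040 × 400) = 2461482 / 416000 = 5.91702

5.92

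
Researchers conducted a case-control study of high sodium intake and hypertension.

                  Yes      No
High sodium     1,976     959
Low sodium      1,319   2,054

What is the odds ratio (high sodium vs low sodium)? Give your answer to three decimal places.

3.209

Cells: a = 1976, b = 959, c = 1319, d = 2054.
OR = (a·d)/(b·c) = (1976 × 2054) / (959 × 1319) = 4058704 / 1264921 = 3.20866
The odds of hypertension are about 3.21 times as high in the high sodium group.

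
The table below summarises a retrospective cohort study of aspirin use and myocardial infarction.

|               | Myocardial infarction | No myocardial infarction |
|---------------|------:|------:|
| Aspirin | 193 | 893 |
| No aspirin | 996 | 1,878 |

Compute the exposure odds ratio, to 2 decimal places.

0.41

Cells: a = 193, b = 893, c = 996, d = 1878.
OR = (a·d)/(b·c) = (193 × 1878) / (893 × 996) = 362454 / 889428 = 0.40751
Exposure is associated with lower odds of myocardial infarction (OR = 0.41 < 1).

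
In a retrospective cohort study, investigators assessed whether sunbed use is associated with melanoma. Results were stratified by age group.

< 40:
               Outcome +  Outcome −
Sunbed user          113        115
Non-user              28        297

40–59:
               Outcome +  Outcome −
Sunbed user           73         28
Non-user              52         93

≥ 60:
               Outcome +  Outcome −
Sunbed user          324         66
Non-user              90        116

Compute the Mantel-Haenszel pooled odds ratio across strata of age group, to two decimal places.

OR_MH = Σ(aᵢdᵢ/nᵢ) / Σ(bᵢcᵢ/nᵢ), where nᵢ is the stratum total.
Stratum 1 (< 40): n = 553; a·d/n = 113·297/553 = 60.6890; b·c/n = 115·28/553 = 5.8228
Stratum 2 (40–59): n = 246; a·d/n = 73·93/246 = 27.5976; b·c/n = 28·52/246 = 5.9187
Stratum 3 (≥ 60): n = 596; a·d/n = 324·116/596 = 63.0604; b·c/n = 66·90/596 = 9.9664
OR_MH = (60.6890 + 27.5976 + 63.0604) / (5.8228 + 5.9187 + 9.9664) = 151.3469 / 21.7079 = 6.97197

6.97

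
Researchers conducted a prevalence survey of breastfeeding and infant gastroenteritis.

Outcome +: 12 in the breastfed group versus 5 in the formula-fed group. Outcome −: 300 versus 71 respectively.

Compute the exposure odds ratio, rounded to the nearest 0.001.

From the description: a = 12, b = 300, c = 5, d = 71.
OR = (a·d)/(b·c) = (12 × 71) / (300 × 5) = 852 / 1500 = 0.56800
Exposure is associated with lower odds of infant gastroenteritis (OR = 0.57 < 1).

0.568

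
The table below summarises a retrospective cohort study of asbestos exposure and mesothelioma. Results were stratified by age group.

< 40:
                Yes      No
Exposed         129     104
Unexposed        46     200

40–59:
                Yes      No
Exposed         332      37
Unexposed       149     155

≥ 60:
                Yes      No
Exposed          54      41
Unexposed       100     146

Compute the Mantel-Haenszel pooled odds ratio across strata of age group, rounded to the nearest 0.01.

OR_MH = Σ(aᵢdᵢ/nᵢ) / Σ(bᵢcᵢ/nᵢ), where nᵢ is the stratum total.
Stratum 1 (< 40): n = 479; a·d/n = 129·200/479 = 53.8622; b·c/n = 104·46/479 = 9.9875
Stratum 2 (40–59): n = 673; a·d/n = 332·155/673 = 76.4636; b·c/n = 37·149/673 = 8.1917
Stratum 3 (≥ 60): n = 341; a·d/n = 54·146/341 = 23.1202; b·c/n = 41·100/341 = 12.0235
OR_MH = (53.8622 + 76.4636 + 23.1202) / (9.9875 + 8.1917 + 12.0235) = 153.4460 / 30.2026 = 5.08056

5.08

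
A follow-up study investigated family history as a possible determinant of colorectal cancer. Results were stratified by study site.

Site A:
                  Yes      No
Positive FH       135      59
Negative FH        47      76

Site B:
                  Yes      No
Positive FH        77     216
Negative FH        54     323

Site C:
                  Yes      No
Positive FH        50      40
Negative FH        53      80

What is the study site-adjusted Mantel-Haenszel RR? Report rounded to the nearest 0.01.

1.70

RR_MH = Σ(aᵢ·n₀ᵢ/nᵢ) / Σ(cᵢ·n₁ᵢ/nᵢ), with n₁ᵢ = aᵢ+bᵢ (exposed), n₀ᵢ = cᵢ+dᵢ (unexposed), nᵢ = n₁ᵢ+n₀ᵢ.
Stratum 1 (Site A): n₁ = 194, n₀ = 123, n = 317; a·n₀/n = 135·123/317 = 52.3817; c·n₁/n = 47·194/317 = 28.7634
Stratum 2 (Site B): n₁ = 293, n₀ = 377, n = 670; a·n₀/n = 77·377/670 = 43.3269; c·n₁/n = 54·293/670 = 23.6149
Stratum 3 (Site C): n₁ = 90, n₀ = 133, n = 223; a·n₀/n = 50·133/223 = 29.8206; c·n₁/n = 53·90/223 = 21.3901
RR_MH = (52.3817 + 43.3269 + 29.8206) / (28.7634 + 23.6149 + 21.3901) = 125.5292 / 73.7685 = 1.70166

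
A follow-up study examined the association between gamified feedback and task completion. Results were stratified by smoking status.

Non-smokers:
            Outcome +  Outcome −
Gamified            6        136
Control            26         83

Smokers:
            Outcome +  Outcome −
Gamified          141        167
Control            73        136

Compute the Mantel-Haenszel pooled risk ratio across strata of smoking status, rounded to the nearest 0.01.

1.02

RR_MH = Σ(aᵢ·n₀ᵢ/nᵢ) / Σ(cᵢ·n₁ᵢ/nᵢ), with n₁ᵢ = aᵢ+bᵢ (exposed), n₀ᵢ = cᵢ+dᵢ (unexposed), nᵢ = n₁ᵢ+n₀ᵢ.
Stratum 1 (Non-smokers): n₁ = 142, n₀ = 109, n = 251; a·n₀/n = 6·109/251 = 2.6056; c·n₁/n = 26·142/251 = 14.7092
Stratum 2 (Smokers): n₁ = 308, n₀ = 209, n = 517; a·n₀/n = 141·209/517 = 57.0000; c·n₁/n = 73·308/517 = 43.4894
RR_MH = (2.6056 + 57.0000) / (14.7092 + 43.4894) = 59.6056 / 58.1985 = 1.02418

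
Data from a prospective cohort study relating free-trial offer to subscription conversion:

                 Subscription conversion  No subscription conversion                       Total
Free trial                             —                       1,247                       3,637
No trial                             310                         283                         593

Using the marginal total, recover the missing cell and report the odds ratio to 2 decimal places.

The missing cell is in the exposed row: 3637 − 1247 = 2390.
So a = 2390, b = 1247, c = 310, d = 283.
OR = (a·d)/(b·c) = (2390 × 283) / (1247 × 310) = 676370 / 386570 = 1.74967

1.75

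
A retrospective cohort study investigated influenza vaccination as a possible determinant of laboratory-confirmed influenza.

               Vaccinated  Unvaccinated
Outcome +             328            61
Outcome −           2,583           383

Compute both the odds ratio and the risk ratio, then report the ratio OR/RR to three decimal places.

Reading the table with exposure as columns: a = 328 (Vaccinated, case), b = 2583 (Vaccinated, non-case), c = 61 (Unvaccinated, case), d = 383.
OR = (328·383)/(2583·61) = 125624/157563 = 0.79729
Risk in exposed = 328/2911 = 0.11268; risk in unexposed = 61/444 = 0.13739; RR = 0.82013
OR/RR = 0.79729 / 0.82013 = 0.97215
The outcome is not rare, so the OR lies further from 1 than the RR.

0.972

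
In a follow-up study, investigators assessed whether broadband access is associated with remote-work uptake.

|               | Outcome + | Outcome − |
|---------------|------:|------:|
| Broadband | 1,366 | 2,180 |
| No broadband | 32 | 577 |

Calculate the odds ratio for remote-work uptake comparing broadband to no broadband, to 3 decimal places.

Cells: a = 1366, b = 2180, c = 32, d = 577.
OR = (a·d)/(b·c) = (1366 × 577) / (2180 × 32) = 788182 / 69760 = 11.29848
The odds of remote-work uptake are about 11.30 times as high in the broadband group.

11.298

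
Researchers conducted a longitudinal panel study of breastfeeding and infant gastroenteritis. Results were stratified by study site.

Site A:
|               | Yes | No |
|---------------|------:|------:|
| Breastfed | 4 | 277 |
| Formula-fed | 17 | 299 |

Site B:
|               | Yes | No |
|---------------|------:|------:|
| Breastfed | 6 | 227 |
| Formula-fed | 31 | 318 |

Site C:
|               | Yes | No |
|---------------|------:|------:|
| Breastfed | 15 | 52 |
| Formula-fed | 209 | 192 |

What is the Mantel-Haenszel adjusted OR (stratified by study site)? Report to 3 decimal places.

0.265

OR_MH = Σ(aᵢdᵢ/nᵢ) / Σ(bᵢcᵢ/nᵢ), where nᵢ is the stratum total.
Stratum 1 (Site A): n = 597; a·d/n = 4·299/597 = 2.0034; b·c/n = 277·17/597 = 7.8878
Stratum 2 (Site B): n = 582; a·d/n = 6·318/582 = 3.2784; b·c/n = 227·31/582 = 12.0911
Stratum 3 (Site C): n = 468; a·d/n = 15·192/468 = 6.1538; b·c/n = 52·209/468 = 23.2222
OR_MH = (2.0034 + 3.2784 + 6.1538) / (7.8878 + 12.0911 + 23.2222) = 11.4355 / 43.2011 = 0.26471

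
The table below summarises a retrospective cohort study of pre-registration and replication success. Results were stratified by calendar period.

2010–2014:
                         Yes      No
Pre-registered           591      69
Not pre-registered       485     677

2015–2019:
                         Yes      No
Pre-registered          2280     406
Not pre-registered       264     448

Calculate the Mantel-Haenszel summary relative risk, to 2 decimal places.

2.22

RR_MH = Σ(aᵢ·n₀ᵢ/nᵢ) / Σ(cᵢ·n₁ᵢ/nᵢ), with n₁ᵢ = aᵢ+bᵢ (exposed), n₀ᵢ = cᵢ+dᵢ (unexposed), nᵢ = n₁ᵢ+n₀ᵢ.
Stratum 1 (2010–2014): n₁ = 660, n₀ = 1162, n = 1822; a·n₀/n = 591·1162/1822 = 376.9166; c·n₁/n = 485·660/1822 = 175.6861
Stratum 2 (2015–2019): n₁ = 2686, n₀ = 712, n = 3398; a·n₀/n = 2280·712/3398 = 477.7398; c·n₁/n = 264·2686/3398 = 208.6828
RR_MH = (376.9166 + 477.7398) / (175.6861 + 208.6828) = 854.6564 / 384.3688 = 2.22353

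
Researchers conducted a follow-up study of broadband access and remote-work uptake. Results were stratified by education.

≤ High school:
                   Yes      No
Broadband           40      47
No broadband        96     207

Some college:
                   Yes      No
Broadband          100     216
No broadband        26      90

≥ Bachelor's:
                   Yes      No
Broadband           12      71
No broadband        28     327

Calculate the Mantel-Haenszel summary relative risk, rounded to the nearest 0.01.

RR_MH = Σ(aᵢ·n₀ᵢ/nᵢ) / Σ(cᵢ·n₁ᵢ/nᵢ), with n₁ᵢ = aᵢ+bᵢ (exposed), n₀ᵢ = cᵢ+dᵢ (unexposed), nᵢ = n₁ᵢ+n₀ᵢ.
Stratum 1 (≤ High school): n₁ = 87, n₀ = 303, n = 390; a·n₀/n = 40·303/390 = 31.0769; c·n₁/n = 96·87/390 = 21.4154
Stratum 2 (Some college): n₁ = 316, n₀ = 116, n = 432; a·n₀/n = 100·116/432 = 26.8519; c·n₁/n = 26·316/432 = 19.0185
Stratum 3 (≥ Bachelor's): n₁ = 83, n₀ = 355, n = 438; a·n₀/n = 12·355/438 = 9.7260; c·n₁/n = 28·83/438 = 5.3059
RR_MH = (31.0769 + 26.8519 + 9.7260) / (21.4154 + 19.0185 + 5.3059) = 67.6548 / 45.7398 = 1.47912

1.48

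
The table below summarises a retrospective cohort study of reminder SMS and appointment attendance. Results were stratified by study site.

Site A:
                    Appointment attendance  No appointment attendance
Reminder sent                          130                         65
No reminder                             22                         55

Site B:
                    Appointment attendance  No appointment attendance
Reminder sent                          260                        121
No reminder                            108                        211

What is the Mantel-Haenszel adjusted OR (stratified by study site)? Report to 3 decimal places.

4.374

OR_MH = Σ(aᵢdᵢ/nᵢ) / Σ(bᵢcᵢ/nᵢ), where nᵢ is the stratum total.
Stratum 1 (Site A): n = 272; a·d/n = 130·55/272 = 26.2868; b·c/n = 65·22/272 = 5.2574
Stratum 2 (Site B): n = 700; a·d/n = 260·211/700 = 78.3714; b·c/n = 121·108/700 = 18.6686
OR_MH = (26.2868 + 78.3714) / (5.2574 + 18.6686) = 104.6582 / 23.9259 = 4.37426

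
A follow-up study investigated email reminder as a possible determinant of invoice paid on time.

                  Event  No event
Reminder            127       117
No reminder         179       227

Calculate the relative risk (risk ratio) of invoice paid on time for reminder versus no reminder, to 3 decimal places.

1.181

Cells: a = 127, b = 117, c = 179, d = 227.
Risk in exposed = 127/244 = 0.52049; risk in unexposed = 179/406 = 0.44089.
RR = 0.52049 / 0.44089 = 1.18056
The risk among the exposed is 1.18 times that among the unexposed.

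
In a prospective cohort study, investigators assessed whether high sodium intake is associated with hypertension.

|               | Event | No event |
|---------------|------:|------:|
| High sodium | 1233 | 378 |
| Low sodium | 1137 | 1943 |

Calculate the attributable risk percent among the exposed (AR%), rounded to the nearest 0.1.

51.8

Cells: a = 1233, b = 378, c = 1137, d = 1943.
Risk in exposed = 1233/1611 = 0.76536; risk in unexposed = 1137/3080 = 0.36916.
RR = 0.76536/0.36916 = 2.07328
AR% = (RR − 1)/RR × 100 = (2.07328 − 1)/2.07328 × 100 = 51.7672%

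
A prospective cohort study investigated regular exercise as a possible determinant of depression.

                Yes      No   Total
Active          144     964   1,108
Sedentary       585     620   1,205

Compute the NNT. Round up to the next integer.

Risk in treated group = 144/1108 = 0.12996; risk in control = 585/1205 = 0.48548.
Absolute risk reduction = 0.48548 − 0.12996 = 0.35551
NNT = 1 / ARR = 1 / 0.35551 = 2.813 → round up → 3

3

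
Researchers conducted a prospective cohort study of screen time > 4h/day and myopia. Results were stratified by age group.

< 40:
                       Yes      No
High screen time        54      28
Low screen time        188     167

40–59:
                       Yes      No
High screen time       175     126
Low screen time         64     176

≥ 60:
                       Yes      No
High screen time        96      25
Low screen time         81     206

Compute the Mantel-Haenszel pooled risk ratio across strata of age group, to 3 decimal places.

1.992

RR_MH = Σ(aᵢ·n₀ᵢ/nᵢ) / Σ(cᵢ·n₁ᵢ/nᵢ), with n₁ᵢ = aᵢ+bᵢ (exposed), n₀ᵢ = cᵢ+dᵢ (unexposed), nᵢ = n₁ᵢ+n₀ᵢ.
Stratum 1 (< 40): n₁ = 82, n₀ = 355, n = 437; a·n₀/n = 54·355/437 = 43.8673; c·n₁/n = 188·82/437 = 35.2769
Stratum 2 (40–59): n₁ = 301, n₀ = 240, n = 541; a·n₀/n = 175·240/541 = 77.6340; c·n₁/n = 64·301/541 = 35.6081
Stratum 3 (≥ 60): n₁ = 121, n₀ = 287, n = 408; a·n₀/n = 96·287/408 = 67.5294; c·n₁/n = 81·121/408 = 24.0221
RR_MH = (43.8673 + 77.6340 + 67.5294) / (35.2769 + 35.6081 + 24.0221) = 189.0307 / 94.9071 = 1.99174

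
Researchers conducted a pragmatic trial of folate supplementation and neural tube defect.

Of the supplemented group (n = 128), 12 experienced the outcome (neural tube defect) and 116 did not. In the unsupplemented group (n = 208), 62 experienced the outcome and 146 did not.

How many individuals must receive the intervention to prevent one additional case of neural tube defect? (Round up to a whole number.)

5

Risk in treated group = 12/128 = 0.09375; risk in control = 62/208 = 0.29808.
Absolute risk reduction = 0.29808 − 0.09375 = 0.20433
NNT = 1 / ARR = 1 / 0.20433 = 4.894 → round up → 5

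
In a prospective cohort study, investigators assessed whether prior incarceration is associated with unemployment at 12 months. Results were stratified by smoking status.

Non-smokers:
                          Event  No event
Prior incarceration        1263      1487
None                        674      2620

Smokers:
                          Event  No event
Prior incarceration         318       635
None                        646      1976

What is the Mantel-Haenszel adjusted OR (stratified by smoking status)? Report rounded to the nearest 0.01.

OR_MH = Σ(aᵢdᵢ/nᵢ) / Σ(bᵢcᵢ/nᵢ), where nᵢ is the stratum total.
Stratum 1 (Non-smokers): n = 6044; a·d/n = 1263·2620/6044 = 547.4950; b·c/n = 1487·674/6044 = 165.8236
Stratum 2 (Smokers): n = 3575; a·d/n = 318·1976/3575 = 175.7673; b·c/n = 635·646/3575 = 114.7441
OR_MH = (547.4950 + 175.7673) / (165.8236 + 114.7441) = 723.2623 / 280.5677 = 2.57785

2.58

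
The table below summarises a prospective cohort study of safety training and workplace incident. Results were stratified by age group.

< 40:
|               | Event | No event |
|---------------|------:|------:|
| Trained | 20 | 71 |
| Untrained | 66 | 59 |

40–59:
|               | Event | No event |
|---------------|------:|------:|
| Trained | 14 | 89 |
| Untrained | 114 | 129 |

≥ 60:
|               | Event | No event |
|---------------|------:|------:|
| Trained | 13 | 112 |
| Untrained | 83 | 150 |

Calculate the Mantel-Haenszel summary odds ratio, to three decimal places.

OR_MH = Σ(aᵢdᵢ/nᵢ) / Σ(bᵢcᵢ/nᵢ), where nᵢ is the stratum total.
Stratum 1 (< 40): n = 216; a·d/n = 20·59/216 = 5.4630; b·c/n = 71·66/216 = 21.6944
Stratum 2 (40–59): n = 346; a·d/n = 14·129/346 = 5.2197; b·c/n = 89·114/346 = 29.3237
Stratum 3 (≥ 60): n = 358; a·d/n = 13·150/358 = 5.4469; b·c/n = 112·83/358 = 25.9665
OR_MH = (5.4630 + 5.2197 + 5.4469) / (21.6944 + 29.3237 + 25.9665) = 16.1295 / 76.9846 = 0.20952

0.210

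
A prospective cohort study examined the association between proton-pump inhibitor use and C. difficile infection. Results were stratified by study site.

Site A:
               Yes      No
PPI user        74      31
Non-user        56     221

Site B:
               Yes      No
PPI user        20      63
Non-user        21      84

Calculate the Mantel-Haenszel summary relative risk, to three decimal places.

2.629

RR_MH = Σ(aᵢ·n₀ᵢ/nᵢ) / Σ(cᵢ·n₁ᵢ/nᵢ), with n₁ᵢ = aᵢ+bᵢ (exposed), n₀ᵢ = cᵢ+dᵢ (unexposed), nᵢ = n₁ᵢ+n₀ᵢ.
Stratum 1 (Site A): n₁ = 105, n₀ = 277, n = 382; a·n₀/n = 74·277/382 = 53.6597; c·n₁/n = 56·105/382 = 15.3927
Stratum 2 (Site B): n₁ = 83, n₀ = 105, n = 188; a·n₀/n = 20·105/188 = 11.1702; c·n₁/n = 21·83/188 = 9.2713
RR_MH = (53.6597 + 11.1702) / (15.3927 + 9.2713) = 64.8299 / 24.6639 = 2.62853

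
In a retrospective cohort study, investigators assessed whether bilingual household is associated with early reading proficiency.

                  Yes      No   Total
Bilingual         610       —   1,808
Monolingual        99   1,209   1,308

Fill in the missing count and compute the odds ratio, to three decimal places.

The missing cell is in the exposed row: 1808 − 610 = 1198.
So a = 610, b = 1198, c = 99, d = 1209.
OR = (a·d)/(b·c) = (610 × 1209) / (1198 × 99) = 737490 / 118602 = 6.21819

6.218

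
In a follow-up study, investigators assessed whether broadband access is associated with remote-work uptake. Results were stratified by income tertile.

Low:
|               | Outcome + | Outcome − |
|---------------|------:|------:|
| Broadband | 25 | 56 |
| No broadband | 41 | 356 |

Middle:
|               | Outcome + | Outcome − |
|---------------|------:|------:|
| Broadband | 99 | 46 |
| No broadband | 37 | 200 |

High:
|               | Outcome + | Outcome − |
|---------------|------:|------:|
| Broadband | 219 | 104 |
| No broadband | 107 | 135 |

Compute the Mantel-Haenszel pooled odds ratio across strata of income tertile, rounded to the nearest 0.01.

OR_MH = Σ(aᵢdᵢ/nᵢ) / Σ(bᵢcᵢ/nᵢ), where nᵢ is the stratum total.
Stratum 1 (Low): n = 478; a·d/n = 25·356/478 = 18.6192; b·c/n = 56·41/478 = 4.8033
Stratum 2 (Middle): n = 382; a·d/n = 99·200/382 = 51.8325; b·c/n = 46·37/382 = 4.4555
Stratum 3 (High): n = 565; a·d/n = 219·135/565 = 52.3274; b·c/n = 104·107/565 = 19.6956
OR_MH = (18.6192 + 51.8325 + 52.3274) / (4.8033 + 4.4555 + 19.6956) = 122.7791 / 28.9544 = 4.24043

4.24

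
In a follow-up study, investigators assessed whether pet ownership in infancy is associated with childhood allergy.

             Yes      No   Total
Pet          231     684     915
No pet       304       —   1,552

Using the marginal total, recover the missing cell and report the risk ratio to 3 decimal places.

1.289

The missing cell is in the unexposed row: 1552 − 304 = 1248.
So a = 231, b = 684, c = 304, d = 1248.
RR = [a/(a+b)] / [c/(c+d)] = (231/915) / (304/1552) = 0.25246/0.19588 = 1.28887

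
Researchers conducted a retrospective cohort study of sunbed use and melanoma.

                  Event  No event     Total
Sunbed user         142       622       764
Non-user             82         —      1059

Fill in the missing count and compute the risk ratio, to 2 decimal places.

The missing cell is in the unexposed row: 1059 − 82 = 977.
So a = 142, b = 622, c = 82, d = 977.
RR = [a/(a+b)] / [c/(c+d)] = (142/764) / (82/1059) = 0.18586/0.07743 = 2.40036

2.40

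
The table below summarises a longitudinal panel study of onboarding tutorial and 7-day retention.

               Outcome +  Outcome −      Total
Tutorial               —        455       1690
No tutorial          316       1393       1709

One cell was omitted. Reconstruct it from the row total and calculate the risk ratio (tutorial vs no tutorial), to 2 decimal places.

The missing cell is in the exposed row: 1690 − 455 = 1235.
So a = 1235, b = 455, c = 316, d = 1393.
RR = [a/(a+b)] / [c/(c+d)] = (1235/1690) / (316/1709) = 0.73077/0.18490 = 3.95217

3.95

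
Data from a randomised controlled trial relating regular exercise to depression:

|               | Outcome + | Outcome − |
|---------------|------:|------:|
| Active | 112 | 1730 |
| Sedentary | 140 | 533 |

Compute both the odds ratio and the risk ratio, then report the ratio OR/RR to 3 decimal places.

0.843

Cells: a = 112, b = 1730, c = 140, d = 533.
OR = (112·533)/(1730·140) = 59696/242200 = 0.24647
Risk in exposed = 112/1842 = 0.06080; risk in unexposed = 140/673 = 0.20802; RR = 0.29229
OR/RR = 0.24647 / 0.29229 = 0.84325
The outcome is not rare, so the OR lies further from 1 than the RR.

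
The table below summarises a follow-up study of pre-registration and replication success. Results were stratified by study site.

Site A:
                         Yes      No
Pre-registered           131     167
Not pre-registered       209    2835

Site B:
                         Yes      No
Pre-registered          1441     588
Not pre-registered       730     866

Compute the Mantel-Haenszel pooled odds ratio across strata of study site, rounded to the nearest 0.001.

3.534

OR_MH = Σ(aᵢdᵢ/nᵢ) / Σ(bᵢcᵢ/nᵢ), where nᵢ is the stratum total.
Stratum 1 (Site A): n = 3342; a·d/n = 131·2835/3342 = 111.1266; b·c/n = 167·209/3342 = 10.4437
Stratum 2 (Site B): n = 3625; a·d/n = 1441·866/3625 = 344.2499; b·c/n = 588·730/3625 = 118.4110
OR_MH = (111.1266 + 344.2499) / (10.4437 + 118.4110) = 455.3765 / 128.8548 = 3.53403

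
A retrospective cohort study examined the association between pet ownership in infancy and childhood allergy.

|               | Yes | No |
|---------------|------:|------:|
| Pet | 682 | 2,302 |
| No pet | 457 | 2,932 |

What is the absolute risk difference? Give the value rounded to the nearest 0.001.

Cells: a = 682, b = 2302, c = 457, d = 2932.
Risk in exposed = 682/2984 = 0.228552; risk in unexposed = 457/3389 = 0.134848.
Risk difference = 0.228552 − 0.134848 = 0.093704

0.094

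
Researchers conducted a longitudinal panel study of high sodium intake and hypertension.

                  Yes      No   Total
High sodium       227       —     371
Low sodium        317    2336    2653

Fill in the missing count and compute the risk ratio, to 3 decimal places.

The missing cell is in the exposed row: 371 − 227 = 144.
So a = 227, b = 144, c = 317, d = 2336.
RR = [a/(a+b)] / [c/(c+d)] = (227/371) / (317/2653) = 0.61186/0.11949 = 5.12071

5.121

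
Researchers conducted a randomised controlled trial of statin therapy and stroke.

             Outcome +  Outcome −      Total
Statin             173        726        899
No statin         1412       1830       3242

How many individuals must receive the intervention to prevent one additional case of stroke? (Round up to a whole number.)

Risk in treated group = 173/899 = 0.19244; risk in control = 1412/3242 = 0.43553.
Absolute risk reduction = 0.43553 − 0.19244 = 0.24310
NNT = 1 / ARR = 1 / 0.24310 = 4.114 → round up → 5

5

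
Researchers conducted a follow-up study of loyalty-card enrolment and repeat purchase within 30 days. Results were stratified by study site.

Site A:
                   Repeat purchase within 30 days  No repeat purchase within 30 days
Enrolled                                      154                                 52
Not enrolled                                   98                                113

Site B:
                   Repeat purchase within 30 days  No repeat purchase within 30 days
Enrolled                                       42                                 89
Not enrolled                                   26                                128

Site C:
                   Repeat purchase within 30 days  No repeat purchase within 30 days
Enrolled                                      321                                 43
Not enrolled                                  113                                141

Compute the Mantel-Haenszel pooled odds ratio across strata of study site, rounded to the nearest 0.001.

OR_MH = Σ(aᵢdᵢ/nᵢ) / Σ(bᵢcᵢ/nᵢ), where nᵢ is the stratum total.
Stratum 1 (Site A): n = 417; a·d/n = 154·113/417 = 41.7314; b·c/n = 52·98/417 = 12.2206
Stratum 2 (Site B): n = 285; a·d/n = 42·128/285 = 18.8632; b·c/n = 89·26/285 = 8.1193
Stratum 3 (Site C): n = 618; a·d/n = 321·141/618 = 73.2379; b·c/n = 43·113/618 = 7.8625
OR_MH = (41.7314 + 18.8632 + 73.2379) / (12.2206 + 8.1193 + 7.8625) = 133.8324 / 28.2024 = 4.74543

4.745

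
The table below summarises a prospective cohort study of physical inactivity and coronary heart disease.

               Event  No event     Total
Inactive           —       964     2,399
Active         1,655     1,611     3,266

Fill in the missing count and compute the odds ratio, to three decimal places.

1.449

The missing cell is in the exposed row: 2399 − 964 = 1435.
So a = 1435, b = 964, c = 1655, d = 1611.
OR = (a·d)/(b·c) = (1435 × 1611) / (964 × 1655) = 2311785 / 1595420 = 1.44901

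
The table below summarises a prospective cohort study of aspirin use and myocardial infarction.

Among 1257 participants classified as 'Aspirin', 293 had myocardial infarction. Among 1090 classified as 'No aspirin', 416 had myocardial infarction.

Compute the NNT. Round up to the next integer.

Risk in treated group = 293/1257 = 0.23309; risk in control = 416/1090 = 0.38165.
Absolute risk reduction = 0.38165 − 0.23309 = 0.14856
NNT = 1 / ARR = 1 / 0.14856 = 6.731 → round up → 7

7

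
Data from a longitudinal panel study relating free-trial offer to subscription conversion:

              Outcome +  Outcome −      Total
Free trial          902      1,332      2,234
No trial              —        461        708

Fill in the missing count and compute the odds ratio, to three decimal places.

1.264

The missing cell is in the unexposed row: 708 − 461 = 247.
So a = 902, b = 1332, c = 247, d = 461.
OR = (a·d)/(b·c) = (902 × 461) / (1332 × 247) = 415822 / 329004 = 1.26388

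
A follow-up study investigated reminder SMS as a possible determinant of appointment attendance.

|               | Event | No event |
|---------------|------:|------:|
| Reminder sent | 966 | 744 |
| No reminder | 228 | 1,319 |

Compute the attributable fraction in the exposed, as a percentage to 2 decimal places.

Cells: a = 966, b = 744, c = 228, d = 1319.
Risk in exposed = 966/1710 = 0.56491; risk in unexposed = 228/1547 = 0.14738.
RR = 0.56491/0.14738 = 3.83298
AR% = (RR − 1)/RR × 100 = (3.83298 − 1)/3.83298 × 100 = 73.9106%

73.91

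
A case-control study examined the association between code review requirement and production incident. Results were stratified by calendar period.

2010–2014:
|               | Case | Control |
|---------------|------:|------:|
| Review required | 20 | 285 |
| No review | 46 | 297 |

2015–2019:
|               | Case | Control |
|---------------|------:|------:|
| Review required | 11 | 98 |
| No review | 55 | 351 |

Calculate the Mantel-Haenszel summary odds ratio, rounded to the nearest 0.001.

0.543

OR_MH = Σ(aᵢdᵢ/nᵢ) / Σ(bᵢcᵢ/nᵢ), where nᵢ is the stratum total.
Stratum 1 (2010–2014): n = 648; a·d/n = 20·297/648 = 9.1667; b·c/n = 285·46/648 = 20.2315
Stratum 2 (2015–2019): n = 515; a·d/n = 11·351/515 = 7.4971; b·c/n = 98·55/515 = 10.4660
OR_MH = (9.1667 + 7.4971) / (20.2315 + 10.4660) = 16.6638 / 30.6975 = 0.54284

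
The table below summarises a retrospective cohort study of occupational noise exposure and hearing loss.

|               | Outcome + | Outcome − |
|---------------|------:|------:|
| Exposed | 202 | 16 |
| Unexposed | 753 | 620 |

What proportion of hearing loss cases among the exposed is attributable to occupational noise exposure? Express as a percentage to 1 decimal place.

40.8

Cells: a = 202, b = 16, c = 753, d = 620.
Risk in exposed = 202/218 = 0.92661; risk in unexposed = 753/1373 = 0.54843.
RR = 0.92661/0.54843 = 1.68955
AR% = (RR − 1)/RR × 100 = (1.68955 − 1)/1.68955 × 100 = 40.8126%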